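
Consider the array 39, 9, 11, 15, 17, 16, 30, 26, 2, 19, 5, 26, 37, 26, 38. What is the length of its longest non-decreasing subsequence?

8

Let dp[i] be the longest non-decreasing subsequence ending at position i. Then dp = [1, 1, 2, 3, 4, 4, 5, 5, 1, 5, 2, 6, 7, 7, 8].
The maximum is 8; one witness is 9, 11, 15, 17, 26, 26, 37, 38 at positions 2,3,4,5,8,12,13,15.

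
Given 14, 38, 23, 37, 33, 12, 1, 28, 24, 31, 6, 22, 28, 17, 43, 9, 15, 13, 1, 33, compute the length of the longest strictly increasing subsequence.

5

Let dp[i] be the longest increasing subsequence ending at position i. Then dp = [1, 2, 2, 3, 3, 1, 1, 3, 3, 4, 2, 3, 4, 3, 5, 3, 4, 4, 1, 5].
The maximum is 5; one witness is 14, 23, 28, 31, 43 at positions 1,3,8,10,15.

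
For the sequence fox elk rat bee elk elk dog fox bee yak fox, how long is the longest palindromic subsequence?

Using dp[i][j] = 2 + dp[i+1][j−1] if the ends match, else max(dp[i+1][j], dp[i][j−1]):
dp[1][11] = 6. A witness is fox bee elk elk bee fox at positions 1,4,5,6,9,11.

6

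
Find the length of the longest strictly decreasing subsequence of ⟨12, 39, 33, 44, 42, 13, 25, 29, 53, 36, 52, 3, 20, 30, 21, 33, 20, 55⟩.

One longest decreasing subsequence is 44, 42, 36, 30, 21, 20 (positions 4,5,10,14,15,17), of length 6; no longer one exists.

6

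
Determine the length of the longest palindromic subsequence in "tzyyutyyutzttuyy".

11

Using dp[i][j] = 2 + dp[i+1][j−1] if the ends match, else max(dp[i+1][j], dp[i][j−1]):
dp[1][16] = 11. A witness is yyuttzttuyy at positions 3,4,5,6,10,11,12,13,14,15,16.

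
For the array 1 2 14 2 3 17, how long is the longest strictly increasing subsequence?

Let dp[i] be the longest increasing subsequence ending at position i. Then dp = [1, 2, 3, 2, 3, 4].
The maximum is 4; one witness is 1, 2, 14, 17 at positions 1,2,3,6.

4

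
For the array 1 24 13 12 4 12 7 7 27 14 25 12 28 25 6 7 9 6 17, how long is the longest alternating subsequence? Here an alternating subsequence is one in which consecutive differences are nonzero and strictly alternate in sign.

Track the best alternating length ending on an up-step vs a down-step at each position: up/down = 1/1, 2/1, 2/3, 2/3, 2/3, 4/3, 4/5, 4/5, 6/1, 6/7, 8/7, 6/9, 10/1, 10/11, 4/11, 12/11, 12/11, 4/13, 14/11.
The maximum over both is 14; one such subsequence is 1, 24, 4, 12, 7, 27, 14, 25, 12, 28, 6, 7, 6, 17.

14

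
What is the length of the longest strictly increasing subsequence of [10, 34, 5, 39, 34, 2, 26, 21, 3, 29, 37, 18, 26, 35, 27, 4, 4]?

5

One longest increasing subsequence is 2, 3, 18, 26, 35 (positions 6,9,12,13,14), of length 5; no longer one exists.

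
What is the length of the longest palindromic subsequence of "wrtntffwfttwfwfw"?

10

One longest palindromic subsequence is wfwfttfwfw (positions 1,6,8,9,10,11,13,14,15,16); it reads the same forward and backward, and the interval DP gives dp[1][16] = 10.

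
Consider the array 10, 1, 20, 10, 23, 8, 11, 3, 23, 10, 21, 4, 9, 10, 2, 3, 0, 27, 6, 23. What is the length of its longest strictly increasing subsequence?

6

One longest increasing subsequence is 1, 3, 4, 9, 10, 27 (positions 2,8,12,13,14,18), of length 6; no longer one exists.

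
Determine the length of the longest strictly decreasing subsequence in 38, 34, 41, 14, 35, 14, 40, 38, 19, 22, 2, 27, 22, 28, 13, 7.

One longest decreasing subsequence is 41, 40, 38, 27, 22, 13, 7 (positions 3,7,8,12,13,15,16), of length 7; no longer one exists.

7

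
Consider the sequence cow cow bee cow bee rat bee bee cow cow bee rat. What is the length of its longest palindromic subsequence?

9

One longest palindromic subsequence is cow cow bee bee rat bee bee cow cow (positions 1,2,3,5,6,7,8,9,10); it reads the same forward and backward, and the interval DP gives dp[1][12] = 9.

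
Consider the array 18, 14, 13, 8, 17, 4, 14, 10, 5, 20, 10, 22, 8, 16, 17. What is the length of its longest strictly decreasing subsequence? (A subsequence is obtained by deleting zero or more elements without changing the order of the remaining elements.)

One longest decreasing subsequence is 18, 14, 13, 8, 4 (positions 1,2,3,4,6), of length 5; no longer one exists.

5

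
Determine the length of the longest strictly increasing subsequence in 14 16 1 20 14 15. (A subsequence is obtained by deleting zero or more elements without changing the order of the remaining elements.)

Let dp[i] be the longest increasing subsequence ending at position i. Then dp = [1, 2, 1, 3, 2, 3].
The maximum is 3; one witness is 14, 16, 20 at positions 1,2,4.

3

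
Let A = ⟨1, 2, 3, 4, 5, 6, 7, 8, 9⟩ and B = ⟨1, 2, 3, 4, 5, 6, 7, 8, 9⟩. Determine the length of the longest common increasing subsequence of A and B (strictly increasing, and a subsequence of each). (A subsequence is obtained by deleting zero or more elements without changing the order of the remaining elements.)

A longest common strictly increasing subsequence is 1, 2, 3, 4, 5, 6, 7, 8, 9 (length 9); it appears in order in both A and B, and no longer such subsequence exists.

9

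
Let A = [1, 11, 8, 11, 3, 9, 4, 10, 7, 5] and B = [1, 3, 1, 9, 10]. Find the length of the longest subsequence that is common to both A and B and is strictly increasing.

4

For each value that appears in both, track the longest common increasing run ending there.
The best achievable length is 4; one witness is 1, 3, 9, 10 (A-positions 1,5,6,8, B-positions 1,2,4,5).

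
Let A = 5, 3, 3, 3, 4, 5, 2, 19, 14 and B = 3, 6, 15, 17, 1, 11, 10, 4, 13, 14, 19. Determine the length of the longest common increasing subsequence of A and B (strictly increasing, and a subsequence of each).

3

For each value that appears in both, track the longest common increasing run ending there.
The best achievable length is 3; one witness is 3, 4, 14 (A-positions 2,5,9, B-positions 1,8,10).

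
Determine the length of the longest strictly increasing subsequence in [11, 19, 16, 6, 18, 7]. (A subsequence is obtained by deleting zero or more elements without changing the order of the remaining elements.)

3

Scanning left to right, the best length ending at each element is: 11→1, 19→2, 16→2, 6→1, 18→3, 7→2.
So the longest increasing subsequence has length 3, e.g. 11, 16, 18.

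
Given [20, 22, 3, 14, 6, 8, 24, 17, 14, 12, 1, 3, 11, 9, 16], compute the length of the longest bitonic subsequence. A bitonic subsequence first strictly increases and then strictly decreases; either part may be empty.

Let inc[i] be the LIS ending at i and dec[i] the longest strictly decreasing subsequence starting at i. inc = [1, 2, 1, 2, 2, 3, 4, 4, 4, 4, 1, 2, 4, 4, 5], dec = [6, 6, 2, 4, 2, 2, 6, 5, 4, 3, 1, 1, 2, 1, 1].
max_i inc[i]+dec[i]−1 = 9, with one witness 3, 6, 8, 24, 17, 14, 12, 11, 9.

9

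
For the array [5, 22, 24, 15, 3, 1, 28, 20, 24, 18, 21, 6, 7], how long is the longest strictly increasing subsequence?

Let dp[i] be the longest increasing subsequence ending at position i. Then dp = [1, 2, 3, 2, 1, 1, 4, 3, 4, 3, 4, 2, 3].
The maximum is 4; one witness is 5, 22, 24, 28 at positions 1,2,3,7.

4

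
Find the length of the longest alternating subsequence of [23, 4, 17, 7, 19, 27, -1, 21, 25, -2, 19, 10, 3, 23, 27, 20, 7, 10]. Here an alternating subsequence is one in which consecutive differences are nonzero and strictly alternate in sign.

Track the best alternating length ending on an up-step vs a down-step at each position: up/down = 1/1, 1/2, 3/2, 3/4, 5/2, 5/1, 1/6, 7/6, 7/6, 1/8, 9/8, 9/10, 9/10, 11/8, 11/1, 11/12, 11/12, 13/12.
The maximum over both is 13; one such subsequence is 23, 4, 17, 7, 19, -1, 21, -2, 19, 10, 23, 7, 10.

13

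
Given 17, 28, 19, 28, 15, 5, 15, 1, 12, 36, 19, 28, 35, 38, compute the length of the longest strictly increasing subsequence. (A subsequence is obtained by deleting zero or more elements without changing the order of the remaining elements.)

6

One longest increasing subsequence is 5, 15, 19, 28, 35, 38 (positions 6,7,11,12,13,14), of length 6; no longer one exists.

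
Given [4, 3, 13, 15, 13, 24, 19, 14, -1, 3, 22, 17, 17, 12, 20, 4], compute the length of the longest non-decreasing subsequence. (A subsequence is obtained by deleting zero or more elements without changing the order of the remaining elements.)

Let dp[i] be the longest non-decreasing subsequence ending at position i. Then dp = [1, 1, 2, 3, 3, 4, 4, 4, 1, 2, 5, 5, 6, 3, 7, 3].
The maximum is 7; one witness is 4, 13, 13, 14, 17, 17, 20 at positions 1,3,5,8,12,13,15.

7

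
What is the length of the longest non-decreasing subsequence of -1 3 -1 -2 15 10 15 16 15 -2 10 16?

Let dp[i] be the longest non-decreasing subsequence ending at position i. Then dp = [1, 2, 2, 1, 3, 3, 4, 5, 5, 2, 4, 6].
The maximum is 6; one witness is -1, 3, 15, 15, 16, 16 at positions 1,2,5,7,8,12.

6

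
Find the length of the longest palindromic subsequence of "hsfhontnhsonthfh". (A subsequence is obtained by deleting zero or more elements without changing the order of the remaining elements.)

11

One longest palindromic subsequence is hfhtnonthfh (positions 1,3,4,7,8,11,12,13,14,15,16); it reads the same forward and backward, and the interval DP gives dp[1][16] = 11.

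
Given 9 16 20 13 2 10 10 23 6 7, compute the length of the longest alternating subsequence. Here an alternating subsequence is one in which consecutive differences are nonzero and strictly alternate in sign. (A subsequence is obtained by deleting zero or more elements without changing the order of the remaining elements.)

6

Track the best alternating length ending on an up-step vs a down-step at each position: up/down = 1/1, 2/1, 2/1, 2/3, 1/3, 4/3, 4/3, 4/1, 4/5, 6/5.
The maximum over both is 6; one such subsequence is 9, 16, 2, 10, 6, 7.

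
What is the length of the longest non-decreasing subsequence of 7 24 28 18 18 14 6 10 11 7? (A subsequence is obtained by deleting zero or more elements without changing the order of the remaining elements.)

One longest non-decreasing subsequence is 7, 24, 28 (positions 1,2,3), of length 3; no longer one exists.

3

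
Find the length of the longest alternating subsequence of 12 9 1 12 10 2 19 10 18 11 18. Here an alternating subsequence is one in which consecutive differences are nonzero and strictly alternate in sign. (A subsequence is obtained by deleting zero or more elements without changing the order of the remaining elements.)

Track the best alternating length ending on an up-step vs a down-step at each position: up/down = 1/1, 1/2, 1/2, 3/1, 3/4, 3/4, 5/1, 5/6, 7/6, 7/8, 9/6.
The maximum over both is 9; one such subsequence is 12, 9, 12, 10, 19, 10, 18, 11, 18.

9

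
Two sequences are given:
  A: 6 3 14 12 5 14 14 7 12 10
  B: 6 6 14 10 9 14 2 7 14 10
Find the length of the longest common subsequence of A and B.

Backtracking the LCS table gives one alignment: 6 (A1,B2) → 14 (A3,B3) → 14 (A6,B6) → 14 (A7,B9) → 10 (A10,B10).
So the longest common subsequence has length 5.

5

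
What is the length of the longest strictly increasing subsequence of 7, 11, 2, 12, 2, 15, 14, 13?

Let dp[i] be the longest increasing subsequence ending at position i. Then dp = [1, 2, 1, 3, 1, 4, 4, 4].
The maximum is 4; one witness is 7, 11, 12, 15 at positions 1,2,4,6.

4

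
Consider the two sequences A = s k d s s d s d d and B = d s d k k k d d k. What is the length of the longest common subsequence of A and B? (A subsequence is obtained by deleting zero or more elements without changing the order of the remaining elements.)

5

Backtracking the LCS table gives one alignment: d (A3,B1) → s (A5,B2) → d (A6,B3) → d (A8,B7) → d (A9,B8).
So the longest common subsequence has length 5.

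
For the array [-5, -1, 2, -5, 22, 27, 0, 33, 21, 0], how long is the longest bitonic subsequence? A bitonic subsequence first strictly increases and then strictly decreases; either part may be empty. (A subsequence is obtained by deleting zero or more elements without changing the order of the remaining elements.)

Let inc[i] be the LIS ending at i and dec[i] the longest strictly decreasing subsequence starting at i. inc = [1, 2, 3, 1, 4, 5, 3, 6, 4, 3], dec = [1, 2, 2, 1, 3, 3, 1, 3, 2, 1].
max_i inc[i]+dec[i]−1 = 8, with one witness -5, -1, 2, 22, 27, 33, 21, 0.

8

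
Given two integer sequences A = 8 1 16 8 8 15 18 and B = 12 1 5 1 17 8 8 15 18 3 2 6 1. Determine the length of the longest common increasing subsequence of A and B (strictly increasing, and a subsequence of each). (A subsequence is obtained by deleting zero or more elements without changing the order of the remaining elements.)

4

For each value that appears in both, track the longest common increasing run ending there.
The best achievable length is 4; one witness is 1, 8, 15, 18 (A-positions 2,4,6,7, B-positions 2,6,8,9).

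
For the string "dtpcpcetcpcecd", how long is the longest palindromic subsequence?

Using dp[i][j] = 2 + dp[i+1][j−1] if the ends match, else max(dp[i+1][j], dp[i][j−1]):
dp[1][14] = 9. A witness is dcecpcecd at positions 1,4,7,9,10,11,12,13,14.

9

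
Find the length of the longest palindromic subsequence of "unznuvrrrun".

7

One longest palindromic subsequence is nurrrun (positions 2,5,7,8,9,10,11); it reads the same forward and backward, and the interval DP gives dp[1][11] = 7.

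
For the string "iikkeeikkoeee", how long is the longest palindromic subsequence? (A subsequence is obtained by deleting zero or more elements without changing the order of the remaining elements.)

One longest palindromic subsequence is eekkee (positions 5,6,8,9,12,13); it reads the same forward and backward, and the interval DP gives dp[1][13] = 6.

6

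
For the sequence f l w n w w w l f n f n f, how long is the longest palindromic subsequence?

One longest palindromic subsequence is flwwwwlf (positions 1,2,3,5,6,7,8,13); it reads the same forward and backward, and the interval DP gives dp[1][13] = 8.

8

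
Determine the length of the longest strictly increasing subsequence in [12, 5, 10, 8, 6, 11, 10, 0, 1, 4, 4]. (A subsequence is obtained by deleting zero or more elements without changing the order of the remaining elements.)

Let dp[i] be the longest increasing subsequence ending at position i. Then dp = [1, 1, 2, 2, 2, 3, 3, 1, 2, 3, 3].
The maximum is 3; one witness is 5, 10, 11 at positions 2,3,6.

3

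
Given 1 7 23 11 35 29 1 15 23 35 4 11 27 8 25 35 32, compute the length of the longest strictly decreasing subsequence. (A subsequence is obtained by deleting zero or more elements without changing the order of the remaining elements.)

5

Scanning left to right, the best length ending at each element is: 1→1, 7→1, 23→1, 11→2, 35→1, 29→2, 1→3, 15→3, 23→3, 35→1, 4→4, 11→4, 27→3, 8→5, 25→4, 35→1, 32→2.
So the longest decreasing subsequence has length 5, e.g. 35, 29, 15, 11, 8.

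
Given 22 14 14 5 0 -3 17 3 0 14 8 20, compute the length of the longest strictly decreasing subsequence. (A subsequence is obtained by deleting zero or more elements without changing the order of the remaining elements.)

5

Let dp[i] be the longest decreasing subsequence ending at position i. Then dp = [1, 2, 2, 3, 4, 5, 2, 4, 5, 3, 4, 2].
The maximum is 5; one witness is 22, 14, 5, 0, -3 at positions 1,2,4,5,6.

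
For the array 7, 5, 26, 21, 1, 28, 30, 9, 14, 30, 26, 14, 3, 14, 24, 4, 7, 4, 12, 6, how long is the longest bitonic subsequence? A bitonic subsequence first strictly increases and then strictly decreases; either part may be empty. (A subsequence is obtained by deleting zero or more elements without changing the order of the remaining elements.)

8

One longest bitonic subsequence is 7, 26, 28, 30, 26, 24, 12, 6 (positions 1,3,6,7,11,15,19,20): it rises to 30 then falls. Length 8 is optimal.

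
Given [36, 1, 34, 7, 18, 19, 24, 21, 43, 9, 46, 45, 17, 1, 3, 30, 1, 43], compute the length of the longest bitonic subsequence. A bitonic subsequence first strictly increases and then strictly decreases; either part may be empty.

11

One longest bitonic subsequence is 1, 7, 18, 19, 24, 43, 46, 45, 17, 3, 1 (positions 2,4,5,6,7,9,11,12,13,15,17): it rises to 46 then falls. Length 11 is optimal.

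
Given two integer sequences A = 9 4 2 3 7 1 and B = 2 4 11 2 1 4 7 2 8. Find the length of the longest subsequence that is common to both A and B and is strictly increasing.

A longest common strictly increasing subsequence is 2, 7 (length 2); it appears in order in both A and B, and no longer such subsequence exists.

2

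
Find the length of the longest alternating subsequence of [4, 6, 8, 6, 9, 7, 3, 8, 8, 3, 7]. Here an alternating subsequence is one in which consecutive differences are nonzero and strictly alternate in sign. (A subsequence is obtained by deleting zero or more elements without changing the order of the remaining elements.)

Track the best alternating length ending on an up-step vs a down-step at each position: up/down = 1/1, 2/1, 2/1, 2/3, 4/1, 4/5, 1/5, 6/5, 6/5, 1/7, 8/7.
The maximum over both is 8; one such subsequence is 4, 8, 6, 9, 7, 8, 3, 7.

8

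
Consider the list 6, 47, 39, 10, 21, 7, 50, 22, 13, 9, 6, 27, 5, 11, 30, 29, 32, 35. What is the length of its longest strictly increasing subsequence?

8

Let dp[i] be the longest increasing subsequence ending at position i. Then dp = [1, 2, 2, 2, 3, 2, 4, 4, 3, 3, 1, 5, 1, 4, 6, 6, 7, 8].
The maximum is 8; one witness is 6, 10, 21, 22, 27, 30, 32, 35 at positions 1,4,5,8,12,15,17,18.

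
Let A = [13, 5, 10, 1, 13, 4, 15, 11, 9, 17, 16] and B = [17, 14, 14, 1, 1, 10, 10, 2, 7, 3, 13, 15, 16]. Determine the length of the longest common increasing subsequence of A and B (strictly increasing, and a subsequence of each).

4

A longest common strictly increasing subsequence is 1, 13, 15, 16 (length 4); it appears in order in both A and B, and no longer such subsequence exists.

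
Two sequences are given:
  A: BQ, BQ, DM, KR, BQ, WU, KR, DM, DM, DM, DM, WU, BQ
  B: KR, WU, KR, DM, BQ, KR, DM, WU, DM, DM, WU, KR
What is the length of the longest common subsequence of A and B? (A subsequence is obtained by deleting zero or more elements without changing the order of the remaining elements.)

8

A longest common subsequence is KR, WU, KR, DM, DM, DM, DM, WU (length 8); the LCS DP confirms no longer common subsequence exists.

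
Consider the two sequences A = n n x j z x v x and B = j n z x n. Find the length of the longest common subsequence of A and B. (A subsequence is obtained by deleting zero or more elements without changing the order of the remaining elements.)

3

Backtracking the LCS table gives one alignment: n (A2,B2) → z (A5,B3) → x (A6,B4).
So the longest common subsequence has length 3.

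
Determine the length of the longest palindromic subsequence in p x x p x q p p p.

5

One longest palindromic subsequence is ppppp (positions 1,4,7,8,9); it reads the same forward and backward, and the interval DP gives dp[1][9] = 5.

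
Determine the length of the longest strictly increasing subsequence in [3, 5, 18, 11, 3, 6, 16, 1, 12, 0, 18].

5

One longest increasing subsequence is 3, 5, 11, 16, 18 (positions 1,2,4,7,11), of length 5; no longer one exists.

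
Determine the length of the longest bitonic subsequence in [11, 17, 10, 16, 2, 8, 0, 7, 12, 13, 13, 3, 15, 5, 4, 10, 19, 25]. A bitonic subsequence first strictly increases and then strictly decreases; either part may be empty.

7

Let inc[i] be the LIS ending at i and dec[i] the longest strictly decreasing subsequence starting at i. inc = [1, 2, 1, 2, 1, 2, 1, 2, 3, 4, 4, 2, 5, 3, 3, 4, 6, 7], dec = [6, 6, 5, 5, 2, 4, 1, 3, 3, 3, 3, 1, 3, 2, 1, 1, 1, 1].
max_i inc[i]+dec[i]−1 = 7, with one witness 11, 17, 16, 8, 7, 5, 4.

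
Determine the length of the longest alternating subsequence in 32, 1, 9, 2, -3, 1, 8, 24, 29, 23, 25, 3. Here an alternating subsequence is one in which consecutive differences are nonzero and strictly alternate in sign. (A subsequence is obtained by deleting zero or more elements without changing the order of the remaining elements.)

8

A longest alternating subsequence is 32, 1, 9, 2, 24, 23, 25, 3 (positions 1,2,3,4,8,10,11,12); its 7 consecutive differences strictly alternate in sign, and length 8 is optimal.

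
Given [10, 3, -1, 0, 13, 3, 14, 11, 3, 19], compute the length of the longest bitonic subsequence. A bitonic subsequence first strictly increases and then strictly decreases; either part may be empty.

Let inc[i] be the LIS ending at i and dec[i] the longest strictly decreasing subsequence starting at i. inc = [1, 1, 1, 2, 3, 3, 4, 4, 3, 5], dec = [3, 2, 1, 1, 3, 1, 3, 2, 1, 1].
max_i inc[i]+dec[i]−1 = 6, with one witness -1, 0, 13, 14, 11, 3.

6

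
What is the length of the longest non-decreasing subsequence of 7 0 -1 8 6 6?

3

Let dp[i] be the longest non-decreasing subsequence ending at position i. Then dp = [1, 1, 1, 2, 2, 3].
The maximum is 3; one witness is 0, 6, 6 at positions 2,5,6.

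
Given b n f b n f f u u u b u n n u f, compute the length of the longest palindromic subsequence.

8

One longest palindromic subsequence is fnuuuunf (positions 3,5,8,9,10,12,14,16); it reads the same forward and backward, and the interval DP gives dp[1][16] = 8.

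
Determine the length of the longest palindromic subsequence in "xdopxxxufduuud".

Using dp[i][j] = 2 + dp[i+1][j−1] if the ends match, else max(dp[i+1][j], dp[i][j−1]):
dp[1][14] = 6. A witness is duuuud at positions 2,8,11,12,13,14.

6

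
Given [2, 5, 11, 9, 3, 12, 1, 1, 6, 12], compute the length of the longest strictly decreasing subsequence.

Scanning left to right, the best length ending at each element is: 2→1, 5→1, 11→1, 9→2, 3→3, 12→1, 1→4, 1→4, 6→3, 12→1.
So the longest decreasing subsequence has length 4, e.g. 11, 9, 3, 1.

4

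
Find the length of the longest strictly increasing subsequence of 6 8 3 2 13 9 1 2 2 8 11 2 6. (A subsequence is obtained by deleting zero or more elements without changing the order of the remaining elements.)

One longest increasing subsequence is 6, 8, 9, 11 (positions 1,2,6,11), of length 4; no longer one exists.

4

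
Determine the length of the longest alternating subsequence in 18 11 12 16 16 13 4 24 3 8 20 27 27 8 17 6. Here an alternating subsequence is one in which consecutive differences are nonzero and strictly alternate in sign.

Track the best alternating length ending on an up-step vs a down-step at each position: up/down = 1/1, 1/2, 3/2, 3/2, 3/2, 3/4, 1/4, 5/1, 1/6, 7/6, 7/6, 7/1, 7/1, 7/8, 9/8, 7/10.
The maximum over both is 10; one such subsequence is 18, 11, 16, 13, 24, 3, 20, 8, 17, 6.

10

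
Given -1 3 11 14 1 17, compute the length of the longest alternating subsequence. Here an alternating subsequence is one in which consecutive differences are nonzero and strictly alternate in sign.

4

A longest alternating subsequence is -1, 3, 1, 17 (positions 1,2,5,6); its 3 consecutive differences strictly alternate in sign, and length 4 is optimal.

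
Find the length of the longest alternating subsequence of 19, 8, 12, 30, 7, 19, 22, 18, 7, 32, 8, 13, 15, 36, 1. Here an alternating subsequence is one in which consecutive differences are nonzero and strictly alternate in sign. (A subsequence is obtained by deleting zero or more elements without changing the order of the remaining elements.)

Track the best alternating length ending on an up-step vs a down-step at each position: up/down = 1/1, 1/2, 3/2, 3/1, 1/4, 5/4, 5/4, 5/6, 1/6, 7/1, 7/8, 9/8, 9/8, 9/1, 1/10.
The maximum over both is 10; one such subsequence is 19, 8, 12, 7, 19, 18, 32, 8, 13, 1.

10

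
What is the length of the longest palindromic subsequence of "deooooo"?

One longest palindromic subsequence is ooooo (positions 3,4,5,6,7); it reads the same forward and backward, and the interval DP gives dp[1][7] = 5.

5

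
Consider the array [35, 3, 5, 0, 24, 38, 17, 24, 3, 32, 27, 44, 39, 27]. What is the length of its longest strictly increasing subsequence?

Scanning left to right, the best length ending at each element is: 35→1, 3→1, 5→2, 0→1, 24→3, 38→4, 17→3, 24→4, 3→2, 32→5, 27→5, 44→6, 39→6, 27→5.
So the longest increasing subsequence has length 6, e.g. 3, 5, 17, 24, 32, 44.

6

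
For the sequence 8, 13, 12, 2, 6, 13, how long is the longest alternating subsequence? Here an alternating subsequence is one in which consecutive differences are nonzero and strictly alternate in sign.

4

A longest alternating subsequence is 8, 13, 2, 6 (positions 1,2,4,5); its 3 consecutive differences strictly alternate in sign, and length 4 is optimal.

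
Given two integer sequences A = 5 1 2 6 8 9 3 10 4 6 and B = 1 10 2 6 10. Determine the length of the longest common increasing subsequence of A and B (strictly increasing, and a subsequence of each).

A longest common strictly increasing subsequence is 1, 2, 6, 10 (length 4); it appears in order in both A and B, and no longer such subsequence exists.

4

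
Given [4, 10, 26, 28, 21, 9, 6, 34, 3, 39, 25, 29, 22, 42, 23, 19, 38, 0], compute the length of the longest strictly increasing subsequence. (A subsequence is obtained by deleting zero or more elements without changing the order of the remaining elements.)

One longest increasing subsequence is 4, 10, 26, 28, 34, 39, 42 (positions 1,2,3,4,8,10,14), of length 7; no longer one exists.

7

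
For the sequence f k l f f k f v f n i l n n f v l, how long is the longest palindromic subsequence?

One longest palindromic subsequence is lvfnnnfvl (positions 3,8,9,10,13,14,15,16,17); it reads the same forward and backward, and the interval DP gives dp[1][17] = 9.

9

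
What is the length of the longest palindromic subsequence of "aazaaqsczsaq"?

One longest palindromic subsequence is azaaza (positions 2,3,4,5,9,11); it reads the same forward and backward, and the interval DP gives dp[1][12] = 6.

6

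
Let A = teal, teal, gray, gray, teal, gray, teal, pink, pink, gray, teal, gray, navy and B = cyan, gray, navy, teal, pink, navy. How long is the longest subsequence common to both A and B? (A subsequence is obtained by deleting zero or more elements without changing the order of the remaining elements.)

A longest common subsequence is gray, teal, pink, navy (length 4); the LCS DP confirms no longer common subsequence exists.

4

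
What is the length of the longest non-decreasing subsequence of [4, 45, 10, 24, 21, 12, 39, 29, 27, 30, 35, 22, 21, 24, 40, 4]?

7

Scanning left to right, the best length ending at each element is: 4→1, 45→2, 10→2, 24→3, 21→3, 12→3, 39→4, 29→4, 27→4, 30→5, 35→6, 22→4, 21→4, 24→5, 40→7, 4→2.
So the longest non-decreasing subsequence has length 7, e.g. 4, 10, 24, 29, 30, 35, 40.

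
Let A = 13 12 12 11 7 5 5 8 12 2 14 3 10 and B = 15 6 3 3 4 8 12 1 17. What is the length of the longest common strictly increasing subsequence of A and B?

2

A longest common strictly increasing subsequence is 8, 12 (length 2); it appears in order in both A and B, and no longer such subsequence exists.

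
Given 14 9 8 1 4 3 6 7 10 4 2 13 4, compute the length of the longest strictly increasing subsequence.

6

One longest increasing subsequence is 1, 4, 6, 7, 10, 13 (positions 4,5,7,8,9,12), of length 6; no longer one exists.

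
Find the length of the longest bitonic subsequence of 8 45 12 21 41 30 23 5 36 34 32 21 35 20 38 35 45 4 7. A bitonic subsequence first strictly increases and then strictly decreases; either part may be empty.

One longest bitonic subsequence is 8, 12, 21, 41, 36, 34, 32, 21, 20, 7 (positions 1,3,4,5,9,10,11,12,14,19): it rises to 41 then falls. Length 10 is optimal.

10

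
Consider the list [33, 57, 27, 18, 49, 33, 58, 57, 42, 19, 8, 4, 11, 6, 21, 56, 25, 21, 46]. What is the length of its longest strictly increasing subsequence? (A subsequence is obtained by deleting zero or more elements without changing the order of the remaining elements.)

Scanning left to right, the best length ending at each element is: 33→1, 57→2, 27→1, 18→1, 49→2, 33→2, 58→3, 57→3, 42→3, 19→2, 8→1, 4→1, 11→2, 6→2, 21→3, 56→4, 25→4, 21→3, 46→5.
So the longest increasing subsequence has length 5, e.g. 18, 19, 21, 25, 46.

5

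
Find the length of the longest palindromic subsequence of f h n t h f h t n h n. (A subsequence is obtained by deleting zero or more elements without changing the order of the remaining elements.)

9

One longest palindromic subsequence is hnthfhtnh (positions 2,3,4,5,6,7,8,9,10); it reads the same forward and backward, and the interval DP gives dp[1][11] = 9.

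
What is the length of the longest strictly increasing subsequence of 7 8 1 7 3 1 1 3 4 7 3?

4

Let dp[i] be the longest increasing subsequence ending at position i. Then dp = [1, 2, 1, 2, 2, 1, 1, 2, 3, 4, 2].
The maximum is 4; one witness is 1, 3, 4, 7 at positions 3,5,9,10.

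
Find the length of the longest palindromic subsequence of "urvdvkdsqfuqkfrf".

One longest palindromic subsequence is rkquqkr (positions 2,6,9,11,12,13,15); it reads the same forward and backward, and the interval DP gives dp[1][16] = 7.

7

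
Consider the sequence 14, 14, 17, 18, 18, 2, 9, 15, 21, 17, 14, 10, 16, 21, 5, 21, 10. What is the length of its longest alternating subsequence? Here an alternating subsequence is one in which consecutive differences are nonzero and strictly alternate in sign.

9

A longest alternating subsequence is 14, 17, 2, 15, 14, 16, 5, 21, 10 (positions 1,3,6,8,11,13,15,16,17); its 8 consecutive differences strictly alternate in sign, and length 9 is optimal.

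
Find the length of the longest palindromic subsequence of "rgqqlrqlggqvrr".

One longest palindromic subsequence is rrqggqrr (positions 1,6,7,9,10,11,13,14); it reads the same forward and backward, and the interval DP gives dp[1][14] = 8.

8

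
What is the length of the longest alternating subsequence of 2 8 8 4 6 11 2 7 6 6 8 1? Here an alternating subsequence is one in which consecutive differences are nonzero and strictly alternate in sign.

Track the best alternating length ending on an up-step vs a down-step at each position: up/down = 1/1, 2/1, 2/1, 2/3, 4/3, 4/1, 1/5, 6/5, 6/7, 6/7, 8/5, 1/9.
The maximum over both is 9; one such subsequence is 2, 8, 4, 6, 2, 7, 6, 8, 1.

9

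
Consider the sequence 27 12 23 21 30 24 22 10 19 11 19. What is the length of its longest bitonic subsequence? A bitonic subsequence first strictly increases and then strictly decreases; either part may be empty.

7

Let inc[i] be the LIS ending at i and dec[i] the longest strictly decreasing subsequence starting at i. inc = [1, 1, 2, 2, 3, 3, 3, 1, 2, 2, 3], dec = [5, 2, 4, 3, 5, 4, 3, 1, 2, 1, 1].
max_i inc[i]+dec[i]−1 = 7, with one witness 12, 23, 30, 24, 22, 19, 11.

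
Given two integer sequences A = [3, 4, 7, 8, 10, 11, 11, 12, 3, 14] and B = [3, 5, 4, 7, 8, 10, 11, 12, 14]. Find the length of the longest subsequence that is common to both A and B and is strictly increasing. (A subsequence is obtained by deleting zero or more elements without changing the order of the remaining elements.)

8

A longest common strictly increasing subsequence is 3, 4, 7, 8, 10, 11, 12, 14 (length 8); it appears in order in both A and B, and no longer such subsequence exists.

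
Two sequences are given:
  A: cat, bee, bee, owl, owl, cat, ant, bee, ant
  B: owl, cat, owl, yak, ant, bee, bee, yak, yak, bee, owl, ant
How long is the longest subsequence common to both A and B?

A longest common subsequence is cat, bee, bee, owl, ant (length 5); the LCS DP confirms no longer common subsequence exists.

5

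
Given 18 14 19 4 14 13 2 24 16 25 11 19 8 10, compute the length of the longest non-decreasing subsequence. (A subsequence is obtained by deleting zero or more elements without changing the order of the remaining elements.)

4

One longest non-decreasing subsequence is 18, 19, 24, 25 (positions 1,3,8,10), of length 4; no longer one exists.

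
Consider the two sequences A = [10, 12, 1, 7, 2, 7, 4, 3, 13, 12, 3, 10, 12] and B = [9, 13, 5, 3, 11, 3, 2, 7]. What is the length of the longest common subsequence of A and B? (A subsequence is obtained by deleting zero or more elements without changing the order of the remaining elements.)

Backtracking the LCS table gives one alignment: 2 (A5,B7) → 7 (A6,B8).
So the longest common subsequence has length 2.

2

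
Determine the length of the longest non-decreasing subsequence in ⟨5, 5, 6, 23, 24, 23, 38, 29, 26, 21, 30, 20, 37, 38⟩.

9

Let dp[i] be the longest non-decreasing subsequence ending at position i. Then dp = [1, 2, 3, 4, 5, 5, 6, 6, 6, 4, 7, 4, 8, 9].
The maximum is 9; one witness is 5, 5, 6, 23, 24, 29, 30, 37, 38 at positions 1,2,3,4,5,8,11,13,14.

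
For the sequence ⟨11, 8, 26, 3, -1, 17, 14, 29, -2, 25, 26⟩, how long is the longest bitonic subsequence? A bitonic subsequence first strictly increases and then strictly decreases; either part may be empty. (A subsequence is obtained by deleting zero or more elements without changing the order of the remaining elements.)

5

One longest bitonic subsequence is 11, 8, 3, -1, -2 (positions 1,2,4,5,9): it rises to 11 then falls. Length 5 is optimal.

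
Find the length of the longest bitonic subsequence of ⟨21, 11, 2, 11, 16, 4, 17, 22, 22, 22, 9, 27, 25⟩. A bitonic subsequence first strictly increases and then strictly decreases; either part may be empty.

7

Let inc[i] be the LIS ending at i and dec[i] the longest strictly decreasing subsequence starting at i. inc = [1, 1, 1, 2, 3, 2, 4, 5, 5, 5, 3, 6, 6], dec = [3, 2, 1, 2, 2, 1, 2, 2, 2, 2, 1, 2, 1].
max_i inc[i]+dec[i]−1 = 7, with one witness 2, 11, 16, 17, 22, 27, 25.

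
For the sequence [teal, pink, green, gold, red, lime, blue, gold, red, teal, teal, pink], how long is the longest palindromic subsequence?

5

One longest palindromic subsequence is pink red gold red pink (positions 2,5,8,9,12); it reads the same forward and backward, and the interval DP gives dp[1][12] = 5.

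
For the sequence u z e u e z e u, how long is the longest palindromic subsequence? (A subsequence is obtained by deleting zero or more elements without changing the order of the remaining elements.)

7

One longest palindromic subsequence is uzeuezu (positions 1,2,3,4,5,6,8); it reads the same forward and backward, and the interval DP gives dp[1][8] = 7.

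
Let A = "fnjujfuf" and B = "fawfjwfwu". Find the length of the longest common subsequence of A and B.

4

A longest common subsequence is fjfu (length 4); the LCS DP confirms no longer common subsequence exists.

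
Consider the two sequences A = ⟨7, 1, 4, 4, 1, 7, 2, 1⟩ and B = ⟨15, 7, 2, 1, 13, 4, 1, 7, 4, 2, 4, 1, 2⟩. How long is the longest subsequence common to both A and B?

Backtracking the LCS table gives one alignment: 7 (A1,B2) → 1 (A2,B4) → 4 (A4,B6) → 1 (A5,B7) → 7 (A6,B8) → 2 (A7,B10) → 1 (A8,B12).
So the longest common subsequence has length 7.

7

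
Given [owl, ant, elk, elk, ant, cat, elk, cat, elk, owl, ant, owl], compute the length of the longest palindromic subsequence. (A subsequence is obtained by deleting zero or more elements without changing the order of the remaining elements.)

Using dp[i][j] = 2 + dp[i+1][j−1] if the ends match, else max(dp[i+1][j], dp[i][j−1]):
dp[1][12] = 9. A witness is owl ant elk cat elk cat elk ant owl at positions 1,2,4,6,7,8,9,11,12.

9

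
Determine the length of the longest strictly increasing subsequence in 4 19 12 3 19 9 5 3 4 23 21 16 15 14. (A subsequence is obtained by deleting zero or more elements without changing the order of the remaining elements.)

One longest increasing subsequence is 4, 12, 19, 23 (positions 1,3,5,10), of length 4; no longer one exists.

4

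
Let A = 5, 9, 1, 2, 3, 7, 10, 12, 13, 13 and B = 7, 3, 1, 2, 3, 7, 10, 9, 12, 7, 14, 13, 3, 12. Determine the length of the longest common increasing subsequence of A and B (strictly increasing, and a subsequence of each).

7

A longest common strictly increasing subsequence is 1, 2, 3, 7, 10, 12, 13 (length 7); it appears in order in both A and B, and no longer such subsequence exists.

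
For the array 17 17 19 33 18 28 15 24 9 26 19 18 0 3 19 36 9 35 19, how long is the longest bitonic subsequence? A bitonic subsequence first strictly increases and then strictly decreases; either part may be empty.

8

One longest bitonic subsequence is 17, 19, 33, 28, 26, 19, 18, 9 (positions 1,3,4,6,10,11,12,17): it rises to 33 then falls. Length 8 is optimal.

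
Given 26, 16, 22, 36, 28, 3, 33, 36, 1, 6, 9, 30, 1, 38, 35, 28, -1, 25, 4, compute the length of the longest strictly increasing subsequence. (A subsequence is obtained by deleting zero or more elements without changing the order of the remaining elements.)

Let dp[i] be the longest increasing subsequence ending at position i. Then dp = [1, 1, 2, 3, 3, 1, 4, 5, 1, 2, 3, 4, 1, 6, 5, 4, 1, 4, 2].
The maximum is 6; one witness is 16, 22, 28, 33, 36, 38 at positions 2,3,5,7,8,14.

6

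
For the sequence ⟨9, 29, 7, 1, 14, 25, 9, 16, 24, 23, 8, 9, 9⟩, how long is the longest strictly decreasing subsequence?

5

Let dp[i] be the longest decreasing subsequence ending at position i. Then dp = [1, 1, 2, 3, 2, 2, 3, 3, 3, 4, 5, 5, 5].
The maximum is 5; one witness is 29, 25, 24, 23, 8 at positions 2,6,9,10,11.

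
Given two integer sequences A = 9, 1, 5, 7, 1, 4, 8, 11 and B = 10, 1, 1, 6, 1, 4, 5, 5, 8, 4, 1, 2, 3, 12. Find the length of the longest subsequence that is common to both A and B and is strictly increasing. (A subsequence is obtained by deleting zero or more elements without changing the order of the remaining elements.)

3

For each value that appears in both, track the longest common increasing run ending there.
The best achievable length is 3; one witness is 1, 4, 8 (A-positions 2,6,7, B-positions 2,6,9).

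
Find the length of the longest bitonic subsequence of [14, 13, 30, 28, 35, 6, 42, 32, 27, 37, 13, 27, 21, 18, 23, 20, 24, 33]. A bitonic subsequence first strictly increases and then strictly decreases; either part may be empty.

Let inc[i] be the LIS ending at i and dec[i] the longest strictly decreasing subsequence starting at i. inc = [1, 1, 2, 2, 3, 1, 4, 3, 2, 4, 2, 3, 3, 3, 4, 4, 5, 6], dec = [3, 2, 5, 4, 5, 1, 5, 4, 3, 4, 1, 3, 2, 1, 2, 1, 1, 1].
max_i inc[i]+dec[i]−1 = 8, with one witness 14, 30, 35, 42, 37, 27, 23, 20.

8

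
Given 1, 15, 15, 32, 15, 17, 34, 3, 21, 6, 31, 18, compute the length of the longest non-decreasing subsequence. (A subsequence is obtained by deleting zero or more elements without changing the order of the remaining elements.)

7

Scanning left to right, the best length ending at each element is: 1→1, 15→2, 15→3, 32→4, 15→4, 17→5, 34→6, 3→2, 21→6, 6→3, 31→7, 18→6.
So the longest non-decreasing subsequence has length 7, e.g. 1, 15, 15, 15, 17, 21, 31.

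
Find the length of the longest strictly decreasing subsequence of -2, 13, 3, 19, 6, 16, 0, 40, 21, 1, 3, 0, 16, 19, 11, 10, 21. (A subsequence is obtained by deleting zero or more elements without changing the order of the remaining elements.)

5

Let dp[i] be the longest decreasing subsequence ending at position i. Then dp = [1, 1, 2, 1, 2, 2, 3, 1, 2, 3, 3, 4, 3, 3, 4, 5, 2].
The maximum is 5; one witness is 40, 21, 16, 11, 10 at positions 8,9,13,15,16.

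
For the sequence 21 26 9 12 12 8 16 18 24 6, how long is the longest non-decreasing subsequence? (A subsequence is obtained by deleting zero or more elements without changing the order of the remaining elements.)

6

Let dp[i] be the longest non-decreasing subsequence ending at position i. Then dp = [1, 2, 1, 2, 3, 1, 4, 5, 6, 1].
The maximum is 6; one witness is 9, 12, 12, 16, 18, 24 at positions 3,4,5,7,8,9.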